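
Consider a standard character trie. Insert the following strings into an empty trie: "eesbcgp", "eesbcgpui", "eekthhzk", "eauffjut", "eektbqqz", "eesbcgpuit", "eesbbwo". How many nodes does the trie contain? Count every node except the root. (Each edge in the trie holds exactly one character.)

30

Trie structure (* marks end of a word):
(root)
└─ e
   ├─ a
   │  └─ u
   │     └─ f
   │        └─ f
   │           └─ j
   │              └─ u
   │                 └─ t *
   └─ e
      ├─ k
      │  └─ t
      │     ├─ b
      │     │  └─ q
      │     │     └─ q
      │     │        └─ z *
      │     └─ h
      │        └─ h
      │           └─ z
      │              └─ k *
      └─ s
         └─ b
            ├─ b
            │  └─ w
            │     └─ o *
            └─ c
               └─ g
                  └─ p *
                     └─ u
                        └─ i *
                           └─ t *
Counting every labelled node above: 30.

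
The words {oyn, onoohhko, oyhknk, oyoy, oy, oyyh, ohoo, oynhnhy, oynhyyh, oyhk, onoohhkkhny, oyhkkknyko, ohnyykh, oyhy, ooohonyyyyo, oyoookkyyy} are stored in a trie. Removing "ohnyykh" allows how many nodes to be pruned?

A node on "ohnyykh"'s path can go only if nothing else ends at it or branches off below it.
The suffix "nyykh" (5 nodes) is used only by "ohnyykh"; the node for "oh" still has the child "o", so pruning stops there.
Nodes removed: 5

5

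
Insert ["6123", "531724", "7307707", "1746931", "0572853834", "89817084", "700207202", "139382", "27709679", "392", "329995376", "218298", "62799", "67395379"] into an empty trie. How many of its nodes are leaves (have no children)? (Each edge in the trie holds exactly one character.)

14

Leaves are exactly the stored words that no other stored word extends.
Those words: "0572853834", "139382", "1746931", "218298", "27709679", "329995376", "392", "531724", "6123", "62799", "67395379", "700207202", "7307707", "89817084"
Leaf count: 14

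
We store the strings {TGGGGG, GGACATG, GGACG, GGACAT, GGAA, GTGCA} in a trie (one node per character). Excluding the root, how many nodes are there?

19

Count nodes per top-level branch (shared prefixes stored once):
  'G'-branch (GGAA, GGACAT, GGACATG, GGACG, GTGCA): 13 nodes
  'T'-branch (TGGGGG): 6 nodes
Sum: 19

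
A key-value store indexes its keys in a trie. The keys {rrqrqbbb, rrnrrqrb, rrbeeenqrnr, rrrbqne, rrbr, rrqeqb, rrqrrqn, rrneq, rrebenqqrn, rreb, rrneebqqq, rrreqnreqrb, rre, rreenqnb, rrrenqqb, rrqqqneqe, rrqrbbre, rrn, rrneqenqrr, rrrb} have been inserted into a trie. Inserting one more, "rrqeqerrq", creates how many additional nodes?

4

Walking "rrqeqerrq" from the root, the first 5 characters ("rrqeq") follow existing edges; "e" is the first miss.
New nodes needed: |"rrqeqerrq"| − 5 = 9 − 5 = 4.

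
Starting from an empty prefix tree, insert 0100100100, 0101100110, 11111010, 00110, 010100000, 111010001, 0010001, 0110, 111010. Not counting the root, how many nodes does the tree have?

For each word, the new-node count is its length minus the longest prefix already in the trie:
  "0100100100" → 10 new (0, 1, 0, 0, 1, 0, 0, 1, 0, 0)
  "0101100110" → prefix "010" already present; 7 new (1, 1, 0, 0, 1, 1, 0)
  "11111010" → 8 new (1, 1, 1, 1, 1, 0, 1, 0)
  "00110" → prefix "0" already present; 4 new (0, 1, 1, 0)
  "010100000" → prefix "0101" already present; 5 new (0, 0, 0, 0, 0)
  "111010001" → prefix "111" already present; 6 new (0, 1, 0, 0, 0, 1)
  "0010001" → prefix "001" already present; 4 new (0, 0, 0, 1)
  "0110" → prefix "01" already present; 2 new (1, 0)
  "111010" → prefix "111010" already present; 0 new (none)
Total nodes = 10 + 7 + 8 + 4 + 5 + 6 + 4 + 2 + 0 = 46

46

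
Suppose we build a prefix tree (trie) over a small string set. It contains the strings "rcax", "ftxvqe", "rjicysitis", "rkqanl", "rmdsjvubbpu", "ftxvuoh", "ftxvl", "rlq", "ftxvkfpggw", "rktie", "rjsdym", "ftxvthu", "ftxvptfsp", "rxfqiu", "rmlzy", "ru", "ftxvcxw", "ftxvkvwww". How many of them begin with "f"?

8

Filter for entries beginning with "f":
Matches: "ftxvcxw", "ftxvkfpggw", "ftxvkvwww", "ftxvl", "ftxvptfsp", "ftxvqe", "ftxvthu", "ftxvuoh"
Count: 8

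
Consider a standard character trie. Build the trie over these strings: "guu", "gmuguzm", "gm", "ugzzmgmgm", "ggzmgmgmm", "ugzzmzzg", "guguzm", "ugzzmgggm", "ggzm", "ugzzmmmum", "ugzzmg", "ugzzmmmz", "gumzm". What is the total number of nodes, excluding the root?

44

For each word, the new-node count is its length minus the longest prefix already in the trie:
  "guu" → 3 new (g, u, u)
  "gmuguzm" → prefix "g" already present; 6 new (m, u, g, u, z, m)
  "gm" → prefix "gm" already present; 0 new (none)
  "ugzzmgmgm" → 9 new (u, g, z, z, m, g, m, g, m)
  "ggzmgmgmm" → prefix "g" already present; 8 new (g, z, m, g, m, g, m, m)
  "ugzzmzzg" → prefix "ugzzm" already present; 3 new (z, z, g)
  "guguzm" → prefix "gu" already present; 4 new (g, u, z, m)
  "ugzzmgggm" → prefix "ugzzmg" already present; 3 new (g, g, m)
  "ggzm" → prefix "ggzm" already present; 0 new (none)
  "ugzzmmmum" → prefix "ugzzm" already present; 4 new (m, m, u, m)
  "ugzzmg" → prefix "ugzzmg" already present; 0 new (none)
  "ugzzmmmz" → prefix "ugzzmmm" already present; 1 new (z)
  "gumzm" → prefix "gu" already present; 3 new (m, z, m)
Total nodes = 3 + 6 + 0 + 9 + 8 + 3 + 4 + 3 + 0 + 4 + 0 + 1 + 3 = 44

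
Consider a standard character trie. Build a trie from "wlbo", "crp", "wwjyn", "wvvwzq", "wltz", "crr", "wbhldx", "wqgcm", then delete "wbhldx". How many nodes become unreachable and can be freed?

5

A node on "wbhldx"'s path can go only if nothing else ends at it or branches off below it.
The suffix "bhldx" (5 nodes) is used only by "wbhldx"; the node for "w" still has the child "l", so pruning stops there.
Nodes removed: 5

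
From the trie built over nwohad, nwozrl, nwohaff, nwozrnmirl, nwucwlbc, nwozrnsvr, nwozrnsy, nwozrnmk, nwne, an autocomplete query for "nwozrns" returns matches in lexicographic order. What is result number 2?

nwozrnsy

Words with prefix "nwozrns", in lexicographic order: "nwozrnsvr", "nwozrnsy"
The 2nd is nwozrnsy.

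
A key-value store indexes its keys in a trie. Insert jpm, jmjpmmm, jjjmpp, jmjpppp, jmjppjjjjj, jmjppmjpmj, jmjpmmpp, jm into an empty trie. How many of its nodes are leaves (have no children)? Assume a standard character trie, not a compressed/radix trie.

7

A leaf is a node with no children — equivalently, the end of a word that is not a proper prefix of any other stored word.
Those words: "jjjmpp", "jmjpmmm", "jmjpmmpp", "jmjppjjjjj", "jmjppmjpmj", "jmjpppp", "jpm"
Leaf count: 7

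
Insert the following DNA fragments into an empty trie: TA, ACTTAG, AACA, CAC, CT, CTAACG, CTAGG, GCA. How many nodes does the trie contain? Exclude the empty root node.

24

Trace insertions, counting only characters that open a new branch:
  "TA" → 2 new (T, A)
  "ACTTAG" → 6 new (A, C, T, T, A, G)
  "AACA" → prefix "A" already present; 3 new (A, C, A)
  "CAC" → 3 new (C, A, C)
  "CT" → prefix "C" already present; 1 new (T)
  "CTAACG" → prefix "CT" already present; 4 new (A, A, C, G)
  "CTAGG" → prefix "CTA" already present; 2 new (G, G)
  "GCA" → 3 new (G, C, A)
Total nodes = 2 + 6 + 3 + 3 + 1 + 4 + 2 + 3 = 24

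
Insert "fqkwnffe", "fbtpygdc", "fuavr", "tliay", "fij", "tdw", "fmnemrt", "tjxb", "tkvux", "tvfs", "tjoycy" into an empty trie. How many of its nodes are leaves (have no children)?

A leaf is a node with no children — equivalently, the end of a word that is not a proper prefix of any other stored word.
Those words: "fbtpygdc", "fij", "fmnemrt", "fqkwnffe", "fuavr", "tdw", "tjoycy", "tjxb", "tkvux", "tliay", "tvfs"
Leaf count: 11

11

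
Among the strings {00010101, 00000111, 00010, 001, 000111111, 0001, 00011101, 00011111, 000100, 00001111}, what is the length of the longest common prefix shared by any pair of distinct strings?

Look for the deepest trie node that still has at least two words in its subtree.
e.g. "00011111" and "000111111" share the prefix "00011111" of length 8; no pair shares a longer one.
Longest shared-prefix length: 8

8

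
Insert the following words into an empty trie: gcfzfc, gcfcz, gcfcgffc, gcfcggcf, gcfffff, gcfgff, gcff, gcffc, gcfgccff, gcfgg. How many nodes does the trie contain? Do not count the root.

28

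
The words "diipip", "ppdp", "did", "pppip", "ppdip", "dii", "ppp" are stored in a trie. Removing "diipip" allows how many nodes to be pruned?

3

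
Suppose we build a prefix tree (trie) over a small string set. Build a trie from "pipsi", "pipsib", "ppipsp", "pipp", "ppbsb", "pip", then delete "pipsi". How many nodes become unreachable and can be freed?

Walk "pipsi" from the leaf back toward the root, removing each node that no remaining word uses.
Every node on "pipsi" is still needed (e.g. by "pipsib"), so nothing is freed.
Nodes removed: 0

0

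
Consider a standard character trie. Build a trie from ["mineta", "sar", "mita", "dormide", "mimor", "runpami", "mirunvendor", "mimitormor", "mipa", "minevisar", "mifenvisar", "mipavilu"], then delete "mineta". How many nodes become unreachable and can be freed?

After clearing the end-marker at "mineta", prune upward until reaching a node still needed by another word.
The suffix "ta" (2 nodes) is used only by "mineta"; the node for "mine" still has the child "v", so pruning stops there.
Nodes removed: 2

2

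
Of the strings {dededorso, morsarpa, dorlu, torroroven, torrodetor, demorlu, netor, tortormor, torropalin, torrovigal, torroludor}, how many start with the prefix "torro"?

Walk to "torro"; the words in its subtree are exactly those with that prefix.
Words under "torro": torrodetor, torroludor, torropalin, torroroven, torrovigal
Count: 5

5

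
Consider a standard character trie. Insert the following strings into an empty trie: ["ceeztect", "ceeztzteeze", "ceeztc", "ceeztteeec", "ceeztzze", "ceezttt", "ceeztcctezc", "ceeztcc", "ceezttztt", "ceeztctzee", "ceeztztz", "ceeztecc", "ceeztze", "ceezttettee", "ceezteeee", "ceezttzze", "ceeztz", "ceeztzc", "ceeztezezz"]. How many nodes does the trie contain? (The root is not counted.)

For each word, the new-node count is its length minus the longest prefix already in the trie:
  "ceeztect" → 8 new (c, e, e, z, t, e, c, t)
  "ceeztzteeze" → prefix "ceezt" already present; 6 new (z, t, e, e, z, e)
  "ceeztc" → prefix "ceezt" already present; 1 new (c)
  "ceeztteeec" → prefix "ceezt" already present; 5 new (t, e, e, e, c)
  "ceeztzze" → prefix "ceeztz" already present; 2 new (z, e)
  "ceezttt" → prefix "ceeztt" already present; 1 new (t)
  "ceeztcctezc" → prefix "ceeztc" already present; 5 new (c, t, e, z, c)
  "ceeztcc" → prefix "ceeztcc" already present; 0 new (none)
  "ceezttztt" → prefix "ceeztt" already present; 3 new (z, t, t)
  "ceeztctzee" → prefix "ceeztc" already present; 4 new (t, z, e, e)
  "ceeztztz" → prefix "ceeztzt" already present; 1 new (z)
  "ceeztecc" → prefix "ceeztec" already present; 1 new (c)
  "ceeztze" → prefix "ceeztz" already present; 1 new (e)
  "ceezttettee" → prefix "ceeztte" already present; 4 new (t, t, e, e)
  "ceezteeee" → prefix "ceezte" already present; 3 new (e, e, e)
  "ceezttzze" → prefix "ceezttz" already present; 2 new (z, e)
  "ceeztz" → prefix "ceeztz" already present; 0 new (none)
  "ceeztzc" → prefix "ceeztz" already present; 1 new (c)
  "ceeztezezz" → prefix "ceezte" already present; 4 new (z, e, z, z)
Total nodes = 8 + 6 + 1 + 5 + 2 + 1 + 5 + 0 + 3 + 4 + 1 + 1 + 1 + 4 + 3 + 2 + 0 + 1 + 4 = 52

52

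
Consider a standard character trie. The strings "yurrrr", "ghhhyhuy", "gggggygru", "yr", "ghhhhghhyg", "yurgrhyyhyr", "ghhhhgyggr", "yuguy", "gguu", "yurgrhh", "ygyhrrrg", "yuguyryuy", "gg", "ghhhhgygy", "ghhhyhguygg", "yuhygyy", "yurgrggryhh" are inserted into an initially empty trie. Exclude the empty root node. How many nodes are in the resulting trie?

For each word, the new-node count is its length minus the longest prefix already in the trie:
  "yurrrr" → 6 new (y, u, r, r, r, r)
  "ghhhyhuy" → 8 new (g, h, h, h, y, h, u, y)
  "gggggygru" → prefix "g" already present; 8 new (g, g, g, g, y, g, r, u)
  "yr" → prefix "y" already present; 1 new (r)
  "ghhhhghhyg" → prefix "ghhh" already present; 6 new (h, g, h, h, y, g)
  "yurgrhyyhyr" → prefix "yur" already present; 8 new (g, r, h, y, y, h, y, r)
  "ghhhhgyggr" → prefix "ghhhhg" already present; 4 new (y, g, g, r)
  "yuguy" → prefix "yu" already present; 3 new (g, u, y)
  "gguu" → prefix "gg" already present; 2 new (u, u)
  "yurgrhh" → prefix "yurgrh" already present; 1 new (h)
  "ygyhrrrg" → prefix "y" already present; 7 new (g, y, h, r, r, r, g)
  "yuguyryuy" → prefix "yuguy" already present; 4 new (r, y, u, y)
  "gg" → prefix "gg" already present; 0 new (none)
  "ghhhhgygy" → prefix "ghhhhgyg" already present; 1 new (y)
  "ghhhyhguygg" → prefix "ghhhyh" already present; 5 new (g, u, y, g, g)
  "yuhygyy" → prefix "yu" already present; 5 new (h, y, g, y, y)
  "yurgrggryhh" → prefix "yurgr" already present; 6 new (g, g, r, y, h, h)
Total nodes = 6 + 8 + 8 + 1 + 6 + 8 + 4 + 3 + 2 + 1 + 7 + 4 + 0 + 1 + 5 + 5 + 6 = 75

75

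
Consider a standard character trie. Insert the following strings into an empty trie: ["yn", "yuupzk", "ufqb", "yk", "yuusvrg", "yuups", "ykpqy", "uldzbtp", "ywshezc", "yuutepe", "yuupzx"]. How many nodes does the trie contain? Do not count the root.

Trie structure (* marks end of a word):
(root)
├─ u
│  ├─ f
│  │  └─ q
│  │     └─ b *
│  └─ l
│     └─ d
│        └─ z
│           └─ b
│              └─ t
│                 └─ p *
└─ y
   ├─ k *
   │  └─ p
   │     └─ q
   │        └─ y *
   ├─ n *
   ├─ u
   │  └─ u
   │     ├─ p
   │     │  ├─ s *
   │     │  └─ z
   │     │     ├─ k *
   │     │     └─ x *
   │     ├─ s
   │     │  └─ v
   │     │     └─ r
   │     │        └─ g *
   │     └─ t
   │        └─ e
   │           └─ p
   │              └─ e *
   └─ w
      └─ s
         └─ h
            └─ e
               └─ z
                  └─ c *
Counting every labelled node above: 37.

37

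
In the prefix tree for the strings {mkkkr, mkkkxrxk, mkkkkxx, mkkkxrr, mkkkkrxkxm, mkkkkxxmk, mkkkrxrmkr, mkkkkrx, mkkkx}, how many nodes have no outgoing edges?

5

Leaves are exactly the stored words that no other stored word extends.
Those words: "mkkkkrxkxm", "mkkkkxxmk", "mkkkrxrmkr", "mkkkxrr", "mkkkxrxk"
Leaf count: 5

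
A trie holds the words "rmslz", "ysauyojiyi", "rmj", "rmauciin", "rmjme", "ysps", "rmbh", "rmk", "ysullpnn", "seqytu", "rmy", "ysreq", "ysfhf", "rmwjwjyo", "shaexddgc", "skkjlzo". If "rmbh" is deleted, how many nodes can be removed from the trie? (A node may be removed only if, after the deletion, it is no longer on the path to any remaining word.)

2

After clearing the end-marker at "rmbh", prune upward until reaching a node still needed by another word.
The suffix "bh" (2 nodes) is used only by "rmbh"; the node for "rm" still has the child "s", so pruning stops there.
Nodes removed: 2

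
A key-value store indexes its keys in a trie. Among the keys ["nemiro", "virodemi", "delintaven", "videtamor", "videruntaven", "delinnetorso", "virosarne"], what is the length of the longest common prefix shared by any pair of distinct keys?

Look for the deepest trie node that still has at least two words in its subtree.
"delinnetorso" and "delintaven" agree on "delin" (5 characters) before diverging; nothing deeper is shared.
Longest shared-prefix length: 5

5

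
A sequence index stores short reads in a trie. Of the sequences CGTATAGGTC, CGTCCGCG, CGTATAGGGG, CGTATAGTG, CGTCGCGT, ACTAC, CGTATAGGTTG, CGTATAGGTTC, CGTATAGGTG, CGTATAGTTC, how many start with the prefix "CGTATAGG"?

5

Walk to "CGTATAGG"; the words in its subtree are exactly those with that prefix.
Matches: "CGTATAGGGG", "CGTATAGGTC", "CGTATAGGTG", "CGTATAGGTTC", "CGTATAGGTTG"
Count: 5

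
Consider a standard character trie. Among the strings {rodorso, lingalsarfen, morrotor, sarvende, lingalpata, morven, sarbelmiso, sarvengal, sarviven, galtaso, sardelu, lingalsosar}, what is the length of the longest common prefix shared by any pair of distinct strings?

7

The deepest shared node is where two words last agree before diverging.
"lingalsarfen" and "lingalsosar" agree on "lingals" (7 characters) before diverging; nothing deeper is shared.
Longest shared-prefix length: 7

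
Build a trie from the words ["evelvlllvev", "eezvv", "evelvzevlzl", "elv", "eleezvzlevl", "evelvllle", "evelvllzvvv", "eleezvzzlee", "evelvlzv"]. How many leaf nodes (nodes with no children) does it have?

A leaf is a node with no children — equivalently, the end of a word that is not a proper prefix of any other stored word.
Those words: "eezvv", "eleezvzlevl", "eleezvzzlee", "elv", "evelvllle", "evelvlllvev", "evelvllzvvv", "evelvlzv", "evelvzevlzl"
Leaf count: 9

9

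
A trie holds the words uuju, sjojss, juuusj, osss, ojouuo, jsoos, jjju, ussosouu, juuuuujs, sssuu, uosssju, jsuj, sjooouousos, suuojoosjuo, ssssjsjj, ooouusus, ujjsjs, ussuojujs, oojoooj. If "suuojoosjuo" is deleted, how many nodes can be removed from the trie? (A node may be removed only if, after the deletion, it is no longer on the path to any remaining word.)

10

After clearing the end-marker at "suuojoosjuo", prune upward until reaching a node still needed by another word.
The suffix "uuojoosjuo" (10 nodes) is used only by "suuojoosjuo"; the node for "s" still has the child "j", so pruning stops there.
Nodes removed: 10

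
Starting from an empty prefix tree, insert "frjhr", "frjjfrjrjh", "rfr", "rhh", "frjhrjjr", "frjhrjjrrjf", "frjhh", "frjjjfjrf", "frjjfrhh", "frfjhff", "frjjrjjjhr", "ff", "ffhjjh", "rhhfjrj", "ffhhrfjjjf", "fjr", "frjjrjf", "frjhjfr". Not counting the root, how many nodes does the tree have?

Count nodes per top-level branch (shared prefixes stored once):
  'f'-branch (ff, ffhhrfjjjf, ffhjjh, fjr, frfjhff, frjhh, frjhjfr, frjhr, frjhrjjr, frjhrjjrrjf, frjjfrhh, frjjfrjrjh, frjjjfjrf, frjjrjf, frjjrjjjhr): 55 nodes
  'r'-branch (rfr, rhh, rhhfjrj): 9 nodes
Sum: 64

64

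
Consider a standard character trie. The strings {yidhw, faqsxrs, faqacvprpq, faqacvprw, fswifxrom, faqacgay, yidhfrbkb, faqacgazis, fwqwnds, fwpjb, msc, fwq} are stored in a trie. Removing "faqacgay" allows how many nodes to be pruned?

1

A node on "faqacgay"'s path can go only if nothing else ends at it or branches off below it.
The suffix "y" (1 node) is used only by "faqacgay"; the node for "faqacga" still has the child "z", so pruning stops there.
Nodes removed: 1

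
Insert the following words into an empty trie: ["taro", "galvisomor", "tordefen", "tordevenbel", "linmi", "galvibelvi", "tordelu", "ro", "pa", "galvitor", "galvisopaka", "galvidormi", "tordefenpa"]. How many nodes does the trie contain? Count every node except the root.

57

Insert word by word; a character creates a node only if that edge doesn't already exist:
  "taro" → 4 new (t, a, r, o)
  "galvisomor" → 10 new (g, a, l, v, i, s, o, m, o, r)
  "tordefen" → prefix "t" already present; 7 new (o, r, d, e, f, e, n)
  "tordevenbel" → prefix "torde" already present; 6 new (v, e, n, b, e, l)
  "linmi" → 5 new (l, i, n, m, i)
  "galvibelvi" → prefix "galvi" already present; 5 new (b, e, l, v, i)
  "tordelu" → prefix "torde" already present; 2 new (l, u)
  "ro" → 2 new (r, o)
  "pa" → 2 new (p, a)
  "galvitor" → prefix "galvi" already present; 3 new (t, o, r)
  "galvisopaka" → prefix "galviso" already present; 4 new (p, a, k, a)
  "galvidormi" → prefix "galvi" already present; 5 new (d, o, r, m, i)
  "tordefenpa" → prefix "tordefen" already present; 2 new (p, a)
Total nodes = 4 + 10 + 7 + 6 + 5 + 5 + 2 + 2 + 2 + 3 + 4 + 5 + 2 = 57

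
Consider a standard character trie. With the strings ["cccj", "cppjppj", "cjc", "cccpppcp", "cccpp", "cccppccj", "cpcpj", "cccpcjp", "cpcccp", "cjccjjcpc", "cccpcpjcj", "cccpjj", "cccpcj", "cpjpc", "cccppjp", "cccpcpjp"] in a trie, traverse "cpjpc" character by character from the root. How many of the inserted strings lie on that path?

1

Walk "cpjpc" from the root; an end-of-word marker is hit whenever a stored word is a prefix of "cpjpc".
Prefixes of the query that are stored words: "cpjpc"
Count: 1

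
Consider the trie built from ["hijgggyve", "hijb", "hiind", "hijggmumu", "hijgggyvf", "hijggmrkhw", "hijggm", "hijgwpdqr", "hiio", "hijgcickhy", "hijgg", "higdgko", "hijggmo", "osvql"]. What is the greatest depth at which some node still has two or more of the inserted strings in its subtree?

8

The deepest shared node is where two words last agree before diverging.
"hijgggyve" and "hijgggyvf" agree on "hijgggyv" (8 characters) before diverging; nothing deeper is shared.
Longest shared-prefix length: 8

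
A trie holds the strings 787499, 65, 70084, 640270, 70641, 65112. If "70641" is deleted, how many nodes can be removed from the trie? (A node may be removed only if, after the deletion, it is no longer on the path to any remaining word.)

3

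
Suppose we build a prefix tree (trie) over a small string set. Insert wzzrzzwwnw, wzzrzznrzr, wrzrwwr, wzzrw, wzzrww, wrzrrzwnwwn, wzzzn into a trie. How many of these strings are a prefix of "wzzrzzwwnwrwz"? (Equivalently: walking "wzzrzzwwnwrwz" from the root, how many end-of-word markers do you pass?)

Traverse "wzzrzzwwnwrwz" character by character; count nodes along the way that are marked as word ends.
Prefixes of the query that are stored words: "wzzrzzwwnw"
Count: 1

1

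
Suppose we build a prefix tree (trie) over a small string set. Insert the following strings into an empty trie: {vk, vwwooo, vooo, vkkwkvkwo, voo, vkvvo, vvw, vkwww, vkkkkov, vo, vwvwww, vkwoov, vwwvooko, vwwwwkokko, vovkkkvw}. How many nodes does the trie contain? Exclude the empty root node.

Count nodes per top-level branch (shared prefixes stored once):
  'v'-branch (vk, vkkkkov, vkkwkvkwo, vkvvo, vkwoov, vkwww, vo, voo, vooo, vovkkkvw, vvw, vwvwww, vwwooo, vwwvooko, vwwwwkokko): 54 nodes
Sum: 54

54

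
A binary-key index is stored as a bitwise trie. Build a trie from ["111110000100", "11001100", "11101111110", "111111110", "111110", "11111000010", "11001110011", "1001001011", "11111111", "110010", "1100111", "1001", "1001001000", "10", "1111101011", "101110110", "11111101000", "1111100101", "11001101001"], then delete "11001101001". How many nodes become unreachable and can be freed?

A node on "11001101001"'s path can go only if nothing else ends at it or branches off below it.
The suffix "1001" (4 nodes) is used only by "11001101001"; the node for "1100110" still has the child "0", so pruning stops there.
Nodes removed: 4

4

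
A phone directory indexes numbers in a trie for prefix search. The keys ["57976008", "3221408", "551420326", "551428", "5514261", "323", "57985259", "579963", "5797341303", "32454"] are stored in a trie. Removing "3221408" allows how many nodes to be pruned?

After clearing the end-marker at "3221408", prune upward until reaching a node still needed by another word.
The suffix "21408" (5 nodes) is used only by "3221408"; the node for "32" still has the child "3", so pruning stops there.
Nodes removed: 5

5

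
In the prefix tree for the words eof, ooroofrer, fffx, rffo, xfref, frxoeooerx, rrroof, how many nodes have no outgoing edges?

7

Leaves are exactly the stored words that no other stored word extends.
Those words: "eof", "fffx", "frxoeooerx", "ooroofrer", "rffo", "rrroof", "xfref"
Leaf count: 7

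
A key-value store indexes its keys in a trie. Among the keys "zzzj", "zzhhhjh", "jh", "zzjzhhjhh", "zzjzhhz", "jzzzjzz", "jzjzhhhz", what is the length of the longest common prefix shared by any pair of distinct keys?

Equivalently: take the maximum, over all pairs, of their longest common prefix length.
e.g. "zzjzhhjhh" and "zzjzhhz" share the prefix "zzjzhh" of length 6; no pair shares a longer one.
Longest shared-prefix length: 6

6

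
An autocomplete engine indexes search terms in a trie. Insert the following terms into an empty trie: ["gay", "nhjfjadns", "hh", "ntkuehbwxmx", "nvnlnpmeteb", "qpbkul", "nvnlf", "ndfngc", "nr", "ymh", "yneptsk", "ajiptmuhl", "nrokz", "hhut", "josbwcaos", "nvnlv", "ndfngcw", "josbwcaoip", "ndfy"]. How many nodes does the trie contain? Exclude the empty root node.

Trace insertions, counting only characters that open a new branch:
  "gay" → 3 new (g, a, y)
  "nhjfjadns" → 9 new (n, h, j, f, j, a, d, n, s)
  "hh" → 2 new (h, h)
  "ntkuehbwxmx" → prefix "n" already present; 10 new (t, k, u, e, h, b, w, x, m, x)
  "nvnlnpmeteb" → prefix "n" already present; 10 new (v, n, l, n, p, m, e, t, e, b)
  "qpbkul" → 6 new (q, p, b, k, u, l)
  "nvnlf" → prefix "nvnl" already present; 1 new (f)
  "ndfngc" → prefix "n" already present; 5 new (d, f, n, g, c)
  "nr" → prefix "n" already present; 1 new (r)
  "ymh" → 3 new (y, m, h)
  "yneptsk" → prefix "y" already present; 6 new (n, e, p, t, s, k)
  "ajiptmuhl" → 9 new (a, j, i, p, t, m, u, h, l)
  "nrokz" → prefix "nr" already present; 3 new (o, k, z)
  "hhut" → prefix "hh" already present; 2 new (u, t)
  "josbwcaos" → 9 new (j, o, s, b, w, c, a, o, s)
  "nvnlv" → prefix "nvnl" already present; 1 new (v)
  "ndfngcw" → prefix "ndfngc" already present; 1 new (w)
  "josbwcaoip" → prefix "josbwcao" already present; 2 new (i, p)
  "ndfy" → prefix "ndf" already present; 1 new (y)
Total nodes = 3 + 9 + 2 + 10 + 10 + 6 + 1 + 5 + 1 + 3 + 6 + 9 + 3 + 2 + 9 + 1 + 1 + 2 + 1 = 84

84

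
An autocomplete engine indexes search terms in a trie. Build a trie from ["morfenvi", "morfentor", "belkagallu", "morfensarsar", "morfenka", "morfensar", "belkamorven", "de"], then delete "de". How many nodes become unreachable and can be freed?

A node on "de"'s path can go only if nothing else ends at it or branches off below it.
No other word shares any prefix with "de", so all 2 of its nodes go.
Nodes removed: 2

2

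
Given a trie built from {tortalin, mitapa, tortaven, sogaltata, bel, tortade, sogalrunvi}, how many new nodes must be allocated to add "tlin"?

Walking "tlin" from the root, the first 1 characters ("t") follow existing edges; "l" is the first miss.
New nodes needed: |"tlin"| − 1 = 4 − 1 = 3.

3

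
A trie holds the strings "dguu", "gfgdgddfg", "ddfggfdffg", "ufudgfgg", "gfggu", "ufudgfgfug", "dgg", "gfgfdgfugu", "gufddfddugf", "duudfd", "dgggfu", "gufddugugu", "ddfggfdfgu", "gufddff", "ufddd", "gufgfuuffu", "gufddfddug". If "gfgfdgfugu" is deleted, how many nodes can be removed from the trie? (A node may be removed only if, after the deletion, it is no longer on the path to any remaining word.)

7

Walk "gfgfdgfugu" from the leaf back toward the root, removing each node that no remaining word uses.
The suffix "fdgfugu" (7 nodes) is used only by "gfgfdgfugu"; the node for "gfg" still has the child "d", so pruning stops there.
Nodes removed: 7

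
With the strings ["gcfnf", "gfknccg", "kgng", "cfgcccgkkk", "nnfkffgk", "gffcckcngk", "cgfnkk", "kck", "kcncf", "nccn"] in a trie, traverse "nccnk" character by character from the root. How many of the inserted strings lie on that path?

Check each prefix of "nccnk" against the stored set — each match is an end-marker on the path.
Prefixes of the query that are stored words: "nccn"
Count: 1

1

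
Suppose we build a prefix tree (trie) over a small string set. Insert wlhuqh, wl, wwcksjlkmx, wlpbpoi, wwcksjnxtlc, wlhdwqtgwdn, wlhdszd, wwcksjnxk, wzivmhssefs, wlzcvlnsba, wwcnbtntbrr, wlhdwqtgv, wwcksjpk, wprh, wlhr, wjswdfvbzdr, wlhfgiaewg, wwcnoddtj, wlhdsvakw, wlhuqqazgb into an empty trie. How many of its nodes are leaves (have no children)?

A leaf is a node with no children — equivalently, the end of a word that is not a proper prefix of any other stored word.
Those words: "wjswdfvbzdr", "wlhdsvakw", "wlhdszd", "wlhdwqtgv", "wlhdwqtgwdn", "wlhfgiaewg", "wlhr", "wlhuqh", "wlhuqqazgb", "wlpbpoi", "wlzcvlnsba", "wprh", "wwcksjlkmx", "wwcksjnxk", "wwcksjnxtlc", "wwcksjpk", "wwcnbtntbrr", "wwcnoddtj", "wzivmhssefs"
Leaf count: 19

19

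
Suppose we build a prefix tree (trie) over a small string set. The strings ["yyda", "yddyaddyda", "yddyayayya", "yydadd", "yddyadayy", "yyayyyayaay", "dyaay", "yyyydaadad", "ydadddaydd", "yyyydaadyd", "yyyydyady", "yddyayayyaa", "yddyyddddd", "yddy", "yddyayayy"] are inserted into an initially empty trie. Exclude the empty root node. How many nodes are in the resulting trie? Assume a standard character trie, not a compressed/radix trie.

For each word, the new-node count is its length minus the longest prefix already in the trie:
  "yyda" → 4 new (y, y, d, a)
  "yddyaddyda" → prefix "y" already present; 9 new (d, d, y, a, d, d, y, d, a)
  "yddyayayya" → prefix "yddya" already present; 5 new (y, a, y, y, a)
  "yydadd" → prefix "yyda" already present; 2 new (d, d)
  "yddyadayy" → prefix "yddyad" already present; 3 new (a, y, y)
  "yyayyyayaay" → prefix "yy" already present; 9 new (a, y, y, y, a, y, a, a, y)
  "dyaay" → 5 new (d, y, a, a, y)
  "yyyydaadad" → prefix "yy" already present; 8 new (y, y, d, a, a, d, a, d)
  "ydadddaydd" → prefix "yd" already present; 8 new (a, d, d, d, a, y, d, d)
  "yyyydaadyd" → prefix "yyyydaad" already present; 2 new (y, d)
  "yyyydyady" → prefix "yyyyd" already present; 4 new (y, a, d, y)
  "yddyayayyaa" → prefix "yddyayayya" already present; 1 new (a)
  "yddyyddddd" → prefix "yddy" already present; 6 new (y, d, d, d, d, d)
  "yddy" → prefix "yddy" already present; 0 new (none)
  "yddyayayy" → prefix "yddyayayy" already present; 0 new (none)
Total nodes = 4 + 9 + 5 + 2 + 3 + 9 + 5 + 8 + 8 + 2 + 4 + 1 + 6 + 0 + 0 = 66

66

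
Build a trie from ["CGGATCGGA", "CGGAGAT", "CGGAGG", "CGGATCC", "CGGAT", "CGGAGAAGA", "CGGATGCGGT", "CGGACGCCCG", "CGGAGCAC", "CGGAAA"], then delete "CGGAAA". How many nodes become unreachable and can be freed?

After clearing the end-marker at "CGGAAA", prune upward until reaching a node still needed by another word.
The suffix "AA" (2 nodes) is used only by "CGGAAA"; the node for "CGGA" still has the child "T", so pruning stops there.
Nodes removed: 2

2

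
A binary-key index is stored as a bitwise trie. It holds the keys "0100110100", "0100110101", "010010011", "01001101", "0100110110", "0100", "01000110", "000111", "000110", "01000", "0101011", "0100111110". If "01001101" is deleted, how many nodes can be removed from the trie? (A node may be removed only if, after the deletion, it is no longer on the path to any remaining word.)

After clearing the end-marker at "01001101", prune upward until reaching a node still needed by another word.
Every node on "01001101" is still needed (e.g. by "0100110100"), so nothing is freed.
Nodes removed: 0

0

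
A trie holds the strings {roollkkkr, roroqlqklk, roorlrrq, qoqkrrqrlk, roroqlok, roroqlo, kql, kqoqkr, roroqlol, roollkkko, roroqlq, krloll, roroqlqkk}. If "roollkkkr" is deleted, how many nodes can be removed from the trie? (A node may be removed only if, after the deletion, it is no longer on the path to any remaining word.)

1

A node on "roollkkkr"'s path can go only if nothing else ends at it or branches off below it.
The suffix "r" (1 node) is used only by "roollkkkr"; the node for "roollkkk" still has the child "o", so pruning stops there.
Nodes removed: 1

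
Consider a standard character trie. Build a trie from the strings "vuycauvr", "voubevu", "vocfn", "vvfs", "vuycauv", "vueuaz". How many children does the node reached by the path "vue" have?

Follow the path "vue" to its node, then look at its outgoing edges.
Distinct next characters after "vue": u.
That node has 1 child edge.

1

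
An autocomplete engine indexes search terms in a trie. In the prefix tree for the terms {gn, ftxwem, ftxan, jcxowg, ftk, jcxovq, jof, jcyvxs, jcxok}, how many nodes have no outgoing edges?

9

A leaf is a node with no children — equivalently, the end of a word that is not a proper prefix of any other stored word.
Those words: "ftk", "ftxan", "ftxwem", "gn", "jcxok", "jcxovq", "jcxowg", "jcyvxs", "jof"
Leaf count: 9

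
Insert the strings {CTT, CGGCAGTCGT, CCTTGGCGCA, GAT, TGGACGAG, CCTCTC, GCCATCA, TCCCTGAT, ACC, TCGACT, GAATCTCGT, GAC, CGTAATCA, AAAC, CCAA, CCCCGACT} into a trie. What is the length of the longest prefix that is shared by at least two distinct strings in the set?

Equivalently: take the maximum, over all pairs, of their longest common prefix length.
e.g. "CCTCTC" and "CCTTGGCGCA" share the prefix "CCT" of length 3; no pair shares a longer one.
Longest shared-prefix length: 3

3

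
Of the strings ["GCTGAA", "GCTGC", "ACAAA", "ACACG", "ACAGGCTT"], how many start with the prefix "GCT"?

Walk to "GCT"; the words in its subtree are exactly those with that prefix.
Words under "GCT": GCTGAA, GCTGC
Count: 2

2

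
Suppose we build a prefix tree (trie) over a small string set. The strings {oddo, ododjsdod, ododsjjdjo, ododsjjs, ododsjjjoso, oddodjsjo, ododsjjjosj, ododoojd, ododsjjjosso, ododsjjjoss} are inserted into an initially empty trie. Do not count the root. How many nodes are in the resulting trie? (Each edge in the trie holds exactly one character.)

34

Trace insertions, counting only characters that open a new branch:
  "oddo" → 4 new (o, d, d, o)
  "ododjsdod" → prefix "od" already present; 7 new (o, d, j, s, d, o, d)
  "ododsjjdjo" → prefix "odod" already present; 6 new (s, j, j, d, j, o)
  "ododsjjs" → prefix "ododsjj" already present; 1 new (s)
  "ododsjjjoso" → prefix "ododsjj" already present; 4 new (j, o, s, o)
  "oddodjsjo" → prefix "oddo" already present; 5 new (d, j, s, j, o)
  "ododsjjjosj" → prefix "ododsjjjos" already present; 1 new (j)
  "ododoojd" → prefix "odod" already present; 4 new (o, o, j, d)
  "ododsjjjosso" → prefix "ododsjjjos" already present; 2 new (s, o)
  "ododsjjjoss" → prefix "ododsjjjoss" already present; 0 new (none)
Total nodes = 4 + 7 + 6 + 1 + 4 + 5 + 1 + 4 + 2 + 0 = 34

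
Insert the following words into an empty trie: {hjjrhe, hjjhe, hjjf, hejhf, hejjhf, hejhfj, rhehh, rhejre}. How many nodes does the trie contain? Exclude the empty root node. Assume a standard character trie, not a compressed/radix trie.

Trie structure (* marks end of a word):
(root)
├─ h
│  ├─ e
│  │  └─ j
│  │     ├─ h
│  │     │  └─ f *
│  │     │     └─ j *
│  │     └─ j
│  │        └─ h
│  │           └─ f *
│  └─ j
│     └─ j
│        ├─ f *
│        ├─ h
│        │  └─ e *
│        └─ r
│           └─ h
│              └─ e *
└─ r
   └─ h
      └─ e
         ├─ h
         │  └─ h *
         └─ j
            └─ r
               └─ e *
Counting every labelled node above: 25.

25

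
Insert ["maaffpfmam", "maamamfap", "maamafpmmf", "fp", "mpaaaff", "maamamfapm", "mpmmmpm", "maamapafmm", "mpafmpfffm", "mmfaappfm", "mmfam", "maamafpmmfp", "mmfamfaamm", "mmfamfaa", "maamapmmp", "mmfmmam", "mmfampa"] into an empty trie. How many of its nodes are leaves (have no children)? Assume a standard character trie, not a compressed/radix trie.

Leaves are exactly the stored words that no other stored word extends.
Those words: "fp", "maaffpfmam", "maamafpmmfp", "maamamfapm", "maamapafmm", "maamapmmp", "mmfaappfm", "mmfamfaamm", "mmfampa", "mmfmmam", "mpaaaff", "mpafmpfffm", "mpmmmpm"
Leaf count: 13

13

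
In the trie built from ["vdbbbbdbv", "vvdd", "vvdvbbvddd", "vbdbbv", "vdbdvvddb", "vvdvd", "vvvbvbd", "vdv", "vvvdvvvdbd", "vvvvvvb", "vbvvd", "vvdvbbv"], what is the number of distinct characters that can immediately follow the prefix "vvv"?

3

Walk "vvv" from the root, arriving at one node.
Distinct next characters after "vvv": b, d, v.
That node has 3 child edges.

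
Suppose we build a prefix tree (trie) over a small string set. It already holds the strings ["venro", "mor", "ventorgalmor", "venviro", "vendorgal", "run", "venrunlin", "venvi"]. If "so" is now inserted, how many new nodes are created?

2

"so" shares no prefix with any stored word, so all 2 characters open new nodes.
2 − 0 = 2 new nodes.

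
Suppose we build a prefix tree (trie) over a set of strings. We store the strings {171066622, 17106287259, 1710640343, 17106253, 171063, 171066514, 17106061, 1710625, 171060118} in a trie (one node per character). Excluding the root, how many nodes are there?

32

Count nodes per top-level branch (shared prefixes stored once):
  '1'-branch (171060118, 17106061, 1710625, 17106253, 17106287259, 171063, 1710640343, 171066514, 171066622): 32 nodes
Sum: 32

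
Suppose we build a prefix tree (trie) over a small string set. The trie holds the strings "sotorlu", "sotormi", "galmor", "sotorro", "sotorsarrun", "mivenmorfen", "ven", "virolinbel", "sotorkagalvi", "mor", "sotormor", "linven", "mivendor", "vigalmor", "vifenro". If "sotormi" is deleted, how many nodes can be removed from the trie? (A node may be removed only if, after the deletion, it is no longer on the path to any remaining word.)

A node on "sotormi"'s path can go only if nothing else ends at it or branches off below it.
The suffix "i" (1 node) is used only by "sotormi"; the node for "sotorm" still has the child "o", so pruning stops there.
Nodes removed: 1

1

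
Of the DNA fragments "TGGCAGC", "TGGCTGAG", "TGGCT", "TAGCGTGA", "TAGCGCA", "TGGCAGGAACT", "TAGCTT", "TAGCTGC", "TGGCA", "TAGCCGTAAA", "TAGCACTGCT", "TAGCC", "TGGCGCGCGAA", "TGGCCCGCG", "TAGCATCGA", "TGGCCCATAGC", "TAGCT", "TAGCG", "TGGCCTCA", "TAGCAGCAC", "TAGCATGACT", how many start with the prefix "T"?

21

Walk to "T"; the words in its subtree are exactly those with that prefix.
Matches: "TAGCACTGCT", "TAGCAGCAC", "TAGCATCGA", "TAGCATGACT", "TAGCC", "TAGCCGTAAA", "TAGCG", "TAGCGCA", "TAGCGTGA", "TAGCT", "TAGCTGC", "TAGCTT", "TGGCA", "TGGCAGC", "TGGCAGGAACT", "TGGCCCATAGC", "TGGCCCGCG", "TGGCCTCA", "TGGCGCGCGAA", "TGGCT", "TGGCTGAG"
Count: 21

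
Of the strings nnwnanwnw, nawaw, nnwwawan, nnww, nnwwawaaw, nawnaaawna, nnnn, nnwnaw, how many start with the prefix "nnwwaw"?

Filter for entries beginning with "nnwwaw":
Matches: "nnwwawaaw", "nnwwawan"
Count: 2

2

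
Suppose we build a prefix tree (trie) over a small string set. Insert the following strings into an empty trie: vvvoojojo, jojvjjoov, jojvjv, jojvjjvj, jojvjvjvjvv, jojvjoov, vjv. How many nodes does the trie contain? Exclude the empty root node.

31

For each word, the new-node count is its length minus the longest prefix already in the trie:
  "vvvoojojo" → 9 new (v, v, v, o, o, j, o, j, o)
  "jojvjjoov" → 9 new (j, o, j, v, j, j, o, o, v)
  "jojvjv" → prefix "jojvj" already present; 1 new (v)
  "jojvjjvj" → prefix "jojvjj" already present; 2 new (v, j)
  "jojvjvjvjvv" → prefix "jojvjv" already present; 5 new (j, v, j, v, v)
  "jojvjoov" → prefix "jojvj" already present; 3 new (o, o, v)
  "vjv" → prefix "v" already present; 2 new (j, v)
Total nodes = 9 + 9 + 1 + 2 + 5 + 3 + 2 = 31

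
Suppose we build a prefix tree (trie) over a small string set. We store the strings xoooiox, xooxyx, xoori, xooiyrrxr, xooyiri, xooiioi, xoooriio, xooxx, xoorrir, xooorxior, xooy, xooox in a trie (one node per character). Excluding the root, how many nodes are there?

38

Count nodes per top-level branch (shared prefixes stored once):
  'x'-branch (xooiioi, xooiyrrxr, xoooiox, xoooriio, xooorxior, xooox, xoori, xoorrir, xooxx, xooxyx, xooy, xooyiri): 38 nodes
Sum: 38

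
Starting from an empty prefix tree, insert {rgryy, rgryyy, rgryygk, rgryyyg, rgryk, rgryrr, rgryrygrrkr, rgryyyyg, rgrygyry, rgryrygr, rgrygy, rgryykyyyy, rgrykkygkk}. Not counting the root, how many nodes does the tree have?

34

Trie structure (* marks end of a word):
(root)
└─ r
   └─ g
      └─ r
         └─ y
            ├─ g
            │  └─ y *
            │     └─ r
            │        └─ y *
            ├─ k *
            │  └─ k
            │     └─ y
            │        └─ g
            │           └─ k
            │              └─ k *
            ├─ r
            │  ├─ r *
            │  └─ y
            │     └─ g
            │        └─ r *
            │           └─ r
            │              └─ k
            │                 └─ r *
            └─ y *
               ├─ g
               │  └─ k *
               ├─ k
               │  └─ y
               │     └─ y
               │        └─ y
               │           └─ y *
               └─ y *
                  ├─ g *
                  └─ y
                     └─ g *
Counting every labelled node above: 34.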